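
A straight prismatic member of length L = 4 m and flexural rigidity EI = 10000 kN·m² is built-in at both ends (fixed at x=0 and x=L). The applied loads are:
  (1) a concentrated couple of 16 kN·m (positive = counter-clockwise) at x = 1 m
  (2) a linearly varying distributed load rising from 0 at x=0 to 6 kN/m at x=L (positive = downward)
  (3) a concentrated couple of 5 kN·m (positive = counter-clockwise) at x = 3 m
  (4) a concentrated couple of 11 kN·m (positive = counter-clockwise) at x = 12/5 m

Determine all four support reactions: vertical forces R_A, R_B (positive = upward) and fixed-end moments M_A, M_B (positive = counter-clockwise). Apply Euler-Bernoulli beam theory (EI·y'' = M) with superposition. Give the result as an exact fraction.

Load 1 — applied couple M₀=16 kN·m at a=1 m (b=L-a=3):
  R_A = 6M₀ab/L³ = 6·16·1·3/4³ = 9/2 kN
  M_A = M₀b(2a-b)/L² = 16·3·(2·1-3)/4² = -3 kN·m
  R_B = -6M₀ab/L³ = -6·16·1·3/4³ = -9/2 kN
  M_B = M₀a(2b-a)/L² = 16·1·(2·3-1)/4² = 5 kN·m
Load 2 — triangular load w₀=6 kN/m (0→w₀ over full span):
  R_A = 3w₀L/20 = 3·6·4/20 = 18/5 kN
  M_A = w₀L²/30 = 6·4²/30 = 16/5 kN·m
  R_B = 7w₀L/20 = 7·6·4/20 = 42/5 kN
  M_B = -w₀L²/20 = -6·4²/20 = -24/5 kN·m
Load 3 — applied couple M₀=5 kN·m at a=3 m (b=L-a=1):
  R_A = 6M₀ab/L³ = 6·5·3·1/4³ = 45/32 kN
  M_A = M₀b(2a-b)/L² = 5·1·(2·3-1)/4² = 25/16 kN·m
  R_B = -6M₀ab/L³ = -6·5·3·1/4³ = -45/32 kN
  M_B = M₀a(2b-a)/L² = 5·3·(2·1-3)/4² = -15/16 kN·m
Load 4 — applied couple M₀=11 kN·m at a=12/5 m (b=L-a=8/5):
  R_A = 6M₀ab/L³ = 6·11·(12/5)·(8/5)/4³ = 99/25 kN
  M_A = M₀b(2a-b)/L² = 11·(8/5)·(2·(12/5)-(8/5))/4² = 88/25 kN·m
  R_B = -6M₀ab/L³ = -6·11·(12/5)·(8/5)/4³ = -99/25 kN
  M_B = M₀a(2b-a)/L² = 11·(12/5)·(2·(8/5)-(12/5))/4² = 33/25 kN·m
Superposition: R_A = 10773/800 kN, M_A = 2113/400 kN·m, R_B = -1173/800 kN, M_B = 233/400 kN·m

R_A = 10773/800 kN, M_A = 2113/400 kN·m, R_B = -1173/800 kN, M_B = 233/400 kN·m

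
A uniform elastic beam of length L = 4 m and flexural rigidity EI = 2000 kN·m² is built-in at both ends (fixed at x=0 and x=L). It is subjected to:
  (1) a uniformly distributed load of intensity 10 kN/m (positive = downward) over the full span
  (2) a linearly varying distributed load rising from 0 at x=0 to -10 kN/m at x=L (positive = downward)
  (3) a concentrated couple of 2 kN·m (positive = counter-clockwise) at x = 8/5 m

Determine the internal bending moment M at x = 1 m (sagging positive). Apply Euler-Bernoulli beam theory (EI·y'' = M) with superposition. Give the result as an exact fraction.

Load 1 — uniform load w=10 kN/m over full span:
  M_1 = wLx/2 - wL²/12 - wx²/2 = 10·4·1/2 - 10·4²/12 - 10·1²/2 = 5/3 kN·m
Load 2 — triangular load w₀=-10 kN/m (0→w₀ over full span):
  M_2 = 3w₀Lx/20 - w₀L²/30 - w₀x³/(6L) = 3·(-10)·4·1/20 - (-10)·4²/30 - (-10)·1³/(6·4) = -1/4 kN·m
Load 3 — applied couple M₀=2 kN·m at a=8/5 m (b=L-a=12/5):
  M_3 = R_Ax - M_A  [x≤a] with R_A=18/25, M_A=6/25 = (18/25)·1 - (6/25) = 12/25 kN·m
Superposition: M = Σ M_i = 569/300 kN·m ≈ 1.896667 kN·m

M(1) = 569/300 kN·m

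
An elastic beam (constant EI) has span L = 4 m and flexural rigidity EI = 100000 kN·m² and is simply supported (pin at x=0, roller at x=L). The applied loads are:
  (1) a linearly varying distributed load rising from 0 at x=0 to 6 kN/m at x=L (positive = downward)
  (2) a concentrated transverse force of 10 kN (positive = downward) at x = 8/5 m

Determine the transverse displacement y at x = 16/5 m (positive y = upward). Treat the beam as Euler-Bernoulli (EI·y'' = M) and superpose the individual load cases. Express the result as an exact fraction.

Load 1 — triangular load w₀=6 kN/m (0→w₀ over full span):
  y_1 = -w₀x(7L⁴-10L²x²+3x⁴)/(360LEI) = -6·(16/5)·(7·4⁴-10·4²·(16/5)²+3·(16/5)⁴)/(360·4·100000) = -3048/48828125 m
Load 2 — point force P=10 kN at a=8/5 m (b=L-a=12/5):
  y_2 = -Pa(L-x)(2Lx-a²-x²)/(6LEI)  [x>a] = -10·(8/5)·(4-(16/5))·(2·4·(16/5)-(8/5)²-(16/5)²)/(6·4·100000) = -16/234375 m
Superposition: y = Σ y_i = -19144/146484375 m ≈ -0.000131 m

y(16/5) = -19144/146484375 m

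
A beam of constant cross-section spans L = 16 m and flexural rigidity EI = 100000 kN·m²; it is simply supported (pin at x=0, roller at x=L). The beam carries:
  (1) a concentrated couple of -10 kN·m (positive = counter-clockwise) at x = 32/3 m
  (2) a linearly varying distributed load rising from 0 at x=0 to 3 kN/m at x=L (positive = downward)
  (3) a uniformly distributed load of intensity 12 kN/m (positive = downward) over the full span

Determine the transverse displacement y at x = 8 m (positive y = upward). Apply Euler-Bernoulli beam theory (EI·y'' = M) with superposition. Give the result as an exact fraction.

y(8) = -643/5625 m

Load 1 — applied couple M₀=-10 kN·m at a=32/3 m (b=L-a=16/3):
  y_1 = (M₀x³/(6L)+C₁x)/EI  [x≤a] with C₁=M₀(3b²-L²)/(6L)=160/9 = ((-10)·8³/(6·16)+(160/9)·8)/100000 = 1/1125 m
Load 2 — triangular load w₀=3 kN/m (0→w₀ over full span):
  y_2 = -w₀x(7L⁴-10L²x²+3x⁴)/(360LEI) = -3·8·(7·16⁴-10·16²·8²+3·8⁴)/(360·16·100000) = -8/625 m
Load 3 — uniform load w=12 kN/m over full span:
  y_3 = -wx(L³-2Lx²+x³)/(24EI) = -12·8·(16³-2·16·8²+8³)/(24·100000) = -64/625 m
Superposition: y = Σ y_i = -643/5625 m ≈ -0.114311 m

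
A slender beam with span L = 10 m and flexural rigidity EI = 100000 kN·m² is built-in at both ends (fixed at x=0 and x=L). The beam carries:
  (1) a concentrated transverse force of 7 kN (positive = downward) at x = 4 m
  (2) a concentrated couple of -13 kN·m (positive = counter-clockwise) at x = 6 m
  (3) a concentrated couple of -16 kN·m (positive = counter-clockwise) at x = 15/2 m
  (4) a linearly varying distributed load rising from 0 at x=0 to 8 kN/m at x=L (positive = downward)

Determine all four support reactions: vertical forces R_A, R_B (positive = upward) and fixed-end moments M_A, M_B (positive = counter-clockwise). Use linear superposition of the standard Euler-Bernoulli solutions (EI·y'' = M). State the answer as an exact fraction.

R_A = 1608/125 kN, M_A = 2069/75 kN·m, R_B = 4267/125 kN, M_B = -1132/25 kN·m

Load 1 — point force P=7 kN at a=4 m (b=L-a=6):
  R_A = Pb²(3a+b)/L³ = 7·6²·(3·4+6)/10³ = 567/125 kN
  M_A = Pab²/L² = 7·4·6²/10² = 252/25 kN·m
  R_B = Pa²(a+3b)/L³ = 7·4²·(4+3·6)/10³ = 308/125 kN
  M_B = -Pa²b/L² = -7·4²·6/10² = -168/25 kN·m
Load 2 — applied couple M₀=-13 kN·m at a=6 m (b=L-a=4):
  R_A = 6M₀ab/L³ = 6·(-13)·6·4/10³ = -234/125 kN
  M_A = M₀b(2a-b)/L² = (-13)·4·(2·6-4)/10² = -104/25 kN·m
  R_B = -6M₀ab/L³ = -6·(-13)·6·4/10³ = 234/125 kN
  M_B = M₀a(2b-a)/L² = (-13)·6·(2·4-6)/10² = -39/25 kN·m
Load 3 — applied couple M₀=-16 kN·m at a=15/2 m (b=L-a=5/2):
  R_A = 6M₀ab/L³ = 6·(-16)·(15/2)·(5/2)/10³ = -9/5 kN
  M_A = M₀b(2a-b)/L² = (-16)·(5/2)·(2·(15/2)-(5/2))/10² = -5 kN·m
  R_B = -6M₀ab/L³ = -6·(-16)·(15/2)·(5/2)/10³ = 9/5 kN
  M_B = M₀a(2b-a)/L² = (-16)·(15/2)·(2·(5/2)-(15/2))/10² = 3 kN·m
Load 4 — triangular load w₀=8 kN/m (0→w₀ over full span):
  R_A = 3w₀L/20 = 3·8·10/20 = 12 kN
  M_A = w₀L²/30 = 8·10²/30 = 80/3 kN·m
  R_B = 7w₀L/20 = 7·8·10/20 = 28 kN
  M_B = -w₀L²/20 = -8·10²/20 = -40 kN·m
Superposition: R_A = 1608/125 kN, M_A = 2069/75 kN·m, R_B = 4267/125 kN, M_B = -1132/25 kN·m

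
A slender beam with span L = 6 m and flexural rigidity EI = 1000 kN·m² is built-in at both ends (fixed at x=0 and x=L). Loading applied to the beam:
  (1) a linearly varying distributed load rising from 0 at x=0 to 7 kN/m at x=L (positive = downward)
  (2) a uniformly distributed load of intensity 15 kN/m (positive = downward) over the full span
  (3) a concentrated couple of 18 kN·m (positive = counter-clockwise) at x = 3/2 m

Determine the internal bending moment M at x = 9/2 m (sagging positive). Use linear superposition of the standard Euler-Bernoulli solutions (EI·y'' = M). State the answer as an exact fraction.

Load 1 — triangular load w₀=7 kN/m (0→w₀ over full span):
  M_1 = 3w₀Lx/20 - w₀L²/30 - w₀x³/(6L) = 3·7·6·(9/2)/20 - 7·6²/30 - 7·(9/2)³/(6·6) = 357/160 kN·m
Load 2 — uniform load w=15 kN/m over full span:
  M_2 = wLx/2 - wL²/12 - wx²/2 = 15·6·(9/2)/2 - 15·6²/12 - 15·(9/2)²/2 = 45/8 kN·m
Load 3 — applied couple M₀=18 kN·m at a=3/2 m (b=L-a=9/2):
  M_3 = R_Ax - M_A - M₀  [x>a] with R_A=27/8, M_A=-27/8 = (27/8)·(9/2) - (-27/8) - 18 = 9/16 kN·m
Superposition: M = Σ M_i = 1347/160 kN·m ≈ 8.418750 kN·m

M(9/2) = 1347/160 kN·m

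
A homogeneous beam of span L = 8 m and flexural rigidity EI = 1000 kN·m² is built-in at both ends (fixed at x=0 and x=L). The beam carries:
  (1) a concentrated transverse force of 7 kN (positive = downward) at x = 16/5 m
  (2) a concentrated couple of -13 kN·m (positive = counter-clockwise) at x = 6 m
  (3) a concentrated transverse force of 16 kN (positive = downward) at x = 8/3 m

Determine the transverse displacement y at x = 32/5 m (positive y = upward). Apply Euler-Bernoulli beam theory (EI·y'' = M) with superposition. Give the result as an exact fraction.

Load 1 — point force P=7 kN at a=16/5 m (b=L-a=24/5):
  y_1 = -Pa²(L-x)²(3bL-(3b+a)(L-x))/(6L³EI)  [x>a] = -7·(16/5)²·(8-(32/5))²·(3·(24/5)·8-(3·(24/5)+(16/5))·(8-(32/5)))/(6·8³·1000) = -30464/5859375 m
Load 2 — applied couple M₀=-13 kN·m at a=6 m (b=L-a=2):
  y_2 = (R_Ax³/6 - M_Ax²/2 - M₀(x-a)²/2)/EI  [x>a] with R_A=-117/64, M_A=-65/16 = ((-117/64)·(32/5)³/6 - (-65/16)·(32/5)²/2 - (-13)·((32/5)-6)²/2)/1000 = 273/62500 m
Load 3 — point force P=16 kN at a=8/3 m (b=L-a=16/3):
  y_3 = -Pa²(L-x)²(3bL-(3b+a)(L-x))/(6L³EI)  [x>a] = -16·(8/3)²·(8-(32/5))²·(3·(16/3)·8-(3·(16/3)+(8/3))·(8-(32/5)))/(6·8³·1000) = -11776/1265625 m
Superposition: y = Σ y_i = -6413987/632812500 m ≈ -0.010136 m

y(32/5) = -6413987/632812500 m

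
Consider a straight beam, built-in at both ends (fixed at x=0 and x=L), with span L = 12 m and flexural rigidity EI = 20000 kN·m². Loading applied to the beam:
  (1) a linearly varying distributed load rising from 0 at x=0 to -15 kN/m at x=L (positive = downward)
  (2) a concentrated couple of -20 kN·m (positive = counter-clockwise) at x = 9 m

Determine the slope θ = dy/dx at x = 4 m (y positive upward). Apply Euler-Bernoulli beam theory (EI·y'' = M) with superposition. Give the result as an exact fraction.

Load 1 — triangular load w₀=-15 kN/m (0→w₀ over full span):
  θ_1 = -w₀(2x(L-x)(L-2x)(x+2L)+x²(L-x)²)/(120LEI) = -(-15)·(2·4·(12-4)·(12-2·4)·(4+2·12)+4²·(12-4)²)/(120·12·20000) = 8/1875 rad
Load 2 — applied couple M₀=-20 kN·m at a=9 m (b=L-a=3):
  θ_2 = (R_Ax²/2 - M_Ax)/EI  [x≤a] with R_A=-15/8, M_A=-25/4 = ((-15/8)·4²/2 - (-25/4)·4)/20000 = 1/2000 rad
Superposition: θ = Σ θ_i = 143/30000 rad ≈ 0.004767 rad

θ(4) = 143/30000 rad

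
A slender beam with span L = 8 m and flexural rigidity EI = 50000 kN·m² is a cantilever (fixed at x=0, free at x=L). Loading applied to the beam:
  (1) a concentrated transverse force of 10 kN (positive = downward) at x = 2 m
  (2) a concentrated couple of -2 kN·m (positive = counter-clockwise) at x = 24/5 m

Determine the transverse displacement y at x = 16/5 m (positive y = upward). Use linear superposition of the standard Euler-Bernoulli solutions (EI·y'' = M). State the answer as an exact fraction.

y(16/5) = -571/468750 m

Load 1 — point force P=10 kN at a=2 m (b=L-a=6):
  y_1 = -Pa²(3x-a)/(6EI)  [x>a] = -10·2²·(3·(16/5)-2)/(6·50000) = -19/18750 m
Load 2 — applied couple M₀=-2 kN·m at a=24/5 m (b=L-a=16/5):
  y_2 = M₀x²/(2EI)  [x≤a] = (-2)·(16/5)²/(2·50000) = -16/78125 m
Superposition: y = Σ y_i = -571/468750 m ≈ -0.001218 m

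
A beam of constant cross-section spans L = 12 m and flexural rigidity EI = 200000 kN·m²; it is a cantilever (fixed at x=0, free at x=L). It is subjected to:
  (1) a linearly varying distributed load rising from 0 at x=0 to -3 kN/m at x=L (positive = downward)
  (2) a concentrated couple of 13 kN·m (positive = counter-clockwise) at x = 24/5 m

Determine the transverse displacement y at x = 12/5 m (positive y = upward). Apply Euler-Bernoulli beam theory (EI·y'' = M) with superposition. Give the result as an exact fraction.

Load 1 — triangular load w₀=-3 kN/m (0→w₀ over full span):
  y_1 = (w₀Lx³/12-w₀L²x²/6-w₀x⁵/(120L))/EI = ((-3)·12·(12/5)³/12-(-3)·12²·(12/5)²/6-(-3)·(12/5)⁵/(120·12))/200000 = 182331/97656250 m
Load 2 — applied couple M₀=13 kN·m at a=24/5 m (b=L-a=36/5):
  y_2 = M₀x²/(2EI)  [x≤a] = 13·(12/5)²/(2·200000) = 117/625000 m
Superposition: y = Σ y_i = 802449/390625000 m ≈ 0.002054 m

y(12/5) = 802449/390625000 m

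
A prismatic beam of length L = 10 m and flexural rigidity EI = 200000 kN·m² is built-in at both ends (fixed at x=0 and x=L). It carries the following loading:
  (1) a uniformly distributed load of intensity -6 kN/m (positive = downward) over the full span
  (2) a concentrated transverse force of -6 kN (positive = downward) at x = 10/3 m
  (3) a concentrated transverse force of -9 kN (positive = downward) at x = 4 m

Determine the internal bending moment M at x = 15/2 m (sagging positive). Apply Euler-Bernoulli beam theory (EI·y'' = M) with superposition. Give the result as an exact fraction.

Load 1 — uniform load w=-6 kN/m over full span:
  M_1 = wLx/2 - wL²/12 - wx²/2 = (-6)·10·(15/2)/2 - (-6)·10²/12 - (-6)·(15/2)²/2 = -25/4 kN·m
Load 2 — point force P=-6 kN at a=10/3 m (b=L-a=20/3):
  M_2 = Pa²(a+3b)(L-x)/L³ - Pa²b/L²  [x>a] = (-6)·(10/3)²·((10/3)+3·(20/3))·(10-(15/2))/10³ - (-6)·(10/3)²·(20/3)/10² = 5/9 kN·m
Load 3 — point force P=-9 kN at a=4 m (b=L-a=6):
  M_3 = Pa²(a+3b)(L-x)/L³ - Pa²b/L²  [x>a] = (-9)·4²·(4+3·6)·(10-(15/2))/10³ - (-9)·4²·6/10² = 18/25 kN·m
Superposition: M = Σ M_i = -4477/900 kN·m ≈ -4.974444 kN·m

M(15/2) = -4477/900 kN·m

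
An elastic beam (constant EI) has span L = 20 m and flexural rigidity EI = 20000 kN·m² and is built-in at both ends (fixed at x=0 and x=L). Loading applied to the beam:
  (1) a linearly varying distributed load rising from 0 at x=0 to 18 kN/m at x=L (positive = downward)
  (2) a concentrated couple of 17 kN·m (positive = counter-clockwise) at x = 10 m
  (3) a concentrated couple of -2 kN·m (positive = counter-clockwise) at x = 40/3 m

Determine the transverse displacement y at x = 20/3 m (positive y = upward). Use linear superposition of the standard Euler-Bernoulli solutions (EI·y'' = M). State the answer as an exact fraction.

y(20/3) = -13553/97200 m

Load 1 — triangular load w₀=18 kN/m (0→w₀ over full span):
  y_1 = -w₀x²(L-x)²(x+2L)/(120LEI) = -18·(20/3)²·(20-(20/3))²·((20/3)+2·20)/(120·20·20000) = -56/405 m
Load 2 — applied couple M₀=17 kN·m at a=10 m (b=L-a=10):
  y_2 = (R_Ax³/6 - M_Ax²/2)/EI  [x≤a] with R_A=51/40, M_A=17/4 = ((51/40)·(20/3)³/6 - (17/4)·(20/3)²/2)/20000 = -17/10800 m
Load 3 — applied couple M₀=-2 kN·m at a=40/3 m (b=L-a=20/3):
  y_3 = (R_Ax³/6 - M_Ax²/2)/EI  [x≤a] with R_A=-2/15, M_A=-2/3 = ((-2/15)·(20/3)³/6 - (-2/3)·(20/3)²/2)/20000 = 1/2430 m
Superposition: y = Σ y_i = -13553/97200 m ≈ -0.139434 m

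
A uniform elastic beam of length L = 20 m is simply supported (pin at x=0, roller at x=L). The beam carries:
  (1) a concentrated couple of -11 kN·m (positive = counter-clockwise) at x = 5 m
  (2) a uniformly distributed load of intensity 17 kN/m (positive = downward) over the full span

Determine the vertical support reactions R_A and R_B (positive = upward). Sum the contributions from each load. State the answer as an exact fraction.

Load 1 — applied couple M₀=-11 kN·m at a=5 m (b=L-a=15):
  R_A = M₀/L = (-11)/20 = -11/20 kN
  R_B = -M₀/L = -(-11)/20 = 11/20 kN
Load 2 — uniform load w=17 kN/m over full span:
  R_A = wL/2 = 17·20/2 = 170 kN
  R_B = wL/2 = 17·20/2 = 170 kN
Superposition: R_A = 3389/20 kN, R_B = 3411/20 kN

R_A = 3389/20 kN, R_B = 3411/20 kN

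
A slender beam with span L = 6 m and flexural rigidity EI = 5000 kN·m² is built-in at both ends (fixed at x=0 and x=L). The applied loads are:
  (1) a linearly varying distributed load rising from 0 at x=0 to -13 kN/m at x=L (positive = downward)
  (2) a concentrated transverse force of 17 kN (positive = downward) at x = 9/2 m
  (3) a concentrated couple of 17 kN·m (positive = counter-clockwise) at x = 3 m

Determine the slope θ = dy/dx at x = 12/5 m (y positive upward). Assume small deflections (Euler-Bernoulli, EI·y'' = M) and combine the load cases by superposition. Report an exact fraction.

Load 1 — triangular load w₀=-13 kN/m (0→w₀ over full span):
  θ_1 = -w₀(2x(L-x)(L-2x)(x+2L)+x²(L-x)²)/(120LEI) = -(-13)·(2·(12/5)·(6-(12/5))·(6-2·(12/5))·((12/5)+2·6)+(12/5)²·(6-(12/5))²)/(120·6·5000) = 1053/781250 rad
Load 2 — point force P=17 kN at a=9/2 m (b=L-a=3/2):
  θ_2 = -Pb²x(2aL-(3a+b)x)/(2L³EI)  [x≤a] = -17·(3/2)²·(12/5)·(2·(9/2)·6-(3·(9/2)+(3/2))·(12/5))/(2·6³·5000) = -153/200000 rad
Load 3 — applied couple M₀=17 kN·m at a=3 m (b=L-a=3):
  θ_3 = (R_Ax²/2 - M_Ax)/EI  [x≤a] with R_A=17/4, M_A=17/4 = ((17/4)·(12/5)²/2 - (17/4)·(12/5))/5000 = 51/125000 rad
Superposition: θ = Σ θ_i = 24771/25000000 rad ≈ 0.000991 rad

θ(12/5) = 24771/25000000 rad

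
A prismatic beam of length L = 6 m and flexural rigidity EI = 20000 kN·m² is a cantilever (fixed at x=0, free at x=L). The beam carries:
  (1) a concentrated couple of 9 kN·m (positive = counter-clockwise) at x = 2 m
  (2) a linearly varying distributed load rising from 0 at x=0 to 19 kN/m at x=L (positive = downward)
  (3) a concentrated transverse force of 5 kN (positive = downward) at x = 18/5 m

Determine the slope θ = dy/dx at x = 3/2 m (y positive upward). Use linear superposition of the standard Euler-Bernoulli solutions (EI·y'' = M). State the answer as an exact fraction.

Load 1 — applied couple M₀=9 kN·m at a=2 m (b=L-a=4):
  θ_1 = M₀x/EI  [x≤a] = 9·(3/2)/20000 = 27/40000 rad
Load 2 — triangular load w₀=19 kN/m (0→w₀ over full span):
  θ_2 = (w₀Lx²/4-w₀L²x/3-w₀x⁴/(24L))/EI = (19·6·(3/2)²/4-19·6²·(3/2)/3-19·(3/2)⁴/(24·6))/20000 = -71307/5120000 rad
Load 3 — point force P=5 kN at a=18/5 m (b=L-a=12/5):
  θ_3 = -Px(2a-x)/(2EI)  [x≤a] = -5·(3/2)·(2·(18/5)-(3/2))/(2·20000) = -171/160000 rad
Superposition: θ = Σ θ_i = -73323/5120000 rad ≈ -0.014321 rad

θ(3/2) = -73323/5120000 rad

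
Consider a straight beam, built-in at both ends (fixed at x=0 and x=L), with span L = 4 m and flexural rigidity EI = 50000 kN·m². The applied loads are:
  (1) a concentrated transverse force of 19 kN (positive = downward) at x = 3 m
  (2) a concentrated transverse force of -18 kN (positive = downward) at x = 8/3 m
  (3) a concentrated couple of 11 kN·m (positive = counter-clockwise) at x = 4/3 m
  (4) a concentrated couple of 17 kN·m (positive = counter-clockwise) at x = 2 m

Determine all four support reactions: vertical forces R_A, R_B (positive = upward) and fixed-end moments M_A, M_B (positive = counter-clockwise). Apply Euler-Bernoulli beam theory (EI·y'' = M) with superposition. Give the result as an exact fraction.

Load 1 — point force P=19 kN at a=3 m (b=L-a=1):
  R_A = Pb²(3a+b)/L³ = 19·1²·(3·3+1)/4³ = 95/32 kN
  M_A = Pab²/L² = 19·3·1²/4² = 57/16 kN·m
  R_B = Pa²(a+3b)/L³ = 19·3²·(3+3·1)/4³ = 513/32 kN
  M_B = -Pa²b/L² = -19·3²·1/4² = -171/16 kN·m
Load 2 — point force P=-18 kN at a=8/3 m (b=L-a=4/3):
  R_A = Pb²(3a+b)/L³ = (-18)·(4/3)²·(3·(8/3)+(4/3))/4³ = -14/3 kN
  M_A = Pab²/L² = (-18)·(8/3)·(4/3)²/4² = -16/3 kN·m
  R_B = Pa²(a+3b)/L³ = (-18)·(8/3)²·((8/3)+3·(4/3))/4³ = -40/3 kN
  M_B = -Pa²b/L² = -(-18)·(8/3)²·(4/3)/4² = 32/3 kN·m
Load 3 — applied couple M₀=11 kN·m at a=4/3 m (b=L-a=8/3):
  R_A = 6M₀ab/L³ = 6·11·(4/3)·(8/3)/4³ = 11/3 kN
  M_A = M₀b(2a-b)/L² = 11·(8/3)·(2·(4/3)-(8/3))/4² = 0 kN·m
  R_B = -6M₀ab/L³ = -6·11·(4/3)·(8/3)/4³ = -11/3 kN
  M_B = M₀a(2b-a)/L² = 11·(4/3)·(2·(8/3)-(4/3))/4² = 11/3 kN·m
Load 4 — applied couple M₀=17 kN·m at a=2 m (b=L-a=2):
  R_A = 6M₀ab/L³ = 6·17·2·2/4³ = 51/8 kN
  M_A = M₀b(2a-b)/L² = 17·2·(2·2-2)/4² = 17/4 kN·m
  R_B = -6M₀ab/L³ = -6·17·2·2/4³ = -51/8 kN
  M_B = M₀a(2b-a)/L² = 17·2·(2·2-2)/4² = 17/4 kN·m
Superposition: R_A = 267/32 kN, M_A = 119/48 kN·m, R_B = -235/32 kN, M_B = 379/48 kN·m

R_A = 267/32 kN, M_A = 119/48 kN·m, R_B = -235/32 kN, M_B = 379/48 kN·m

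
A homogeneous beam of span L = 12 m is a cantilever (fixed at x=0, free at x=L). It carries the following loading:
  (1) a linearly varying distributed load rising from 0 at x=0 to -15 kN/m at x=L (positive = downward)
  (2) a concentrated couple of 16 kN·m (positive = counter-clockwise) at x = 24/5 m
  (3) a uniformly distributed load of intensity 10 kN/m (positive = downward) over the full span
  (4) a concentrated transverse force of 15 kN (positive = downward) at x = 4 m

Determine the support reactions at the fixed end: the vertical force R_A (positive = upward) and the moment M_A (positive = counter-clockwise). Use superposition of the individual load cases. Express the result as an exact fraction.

Load 1 — triangular load w₀=-15 kN/m (0→w₀ over full span):
  R_A = w₀L/2 = (-15)·12/2 = -90 kN
  M_A = w₀L²/3 = (-15)·12²/3 = -720 kN·m
Load 2 — applied couple M₀=16 kN·m at a=24/5 m (b=L-a=36/5):
  R_A = 0 kN
  M_A = -M₀ = -16 kN·m
Load 3 — uniform load w=10 kN/m over full span:
  R_A = wL = 10·12 = 120 kN
  M_A = wL²/2 = 10·12²/2 = 720 kN·m
Load 4 — point force P=15 kN at a=4 m (b=L-a=8):
  R_A = P = 15 kN
  M_A = Pa = 15·4 = 60 kN·m
Superposition: R_A = 45 kN, M_A = 44 kN·m

R_A = 45 kN, M_A = 44 kN·m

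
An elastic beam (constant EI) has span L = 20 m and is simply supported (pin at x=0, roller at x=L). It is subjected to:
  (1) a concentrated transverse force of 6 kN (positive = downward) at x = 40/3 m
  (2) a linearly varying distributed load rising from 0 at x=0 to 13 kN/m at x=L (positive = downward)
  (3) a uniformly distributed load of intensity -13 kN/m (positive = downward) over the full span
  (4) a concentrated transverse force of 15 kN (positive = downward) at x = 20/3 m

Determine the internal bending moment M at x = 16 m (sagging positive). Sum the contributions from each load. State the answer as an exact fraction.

Load 1 — point force P=6 kN at a=40/3 m (b=L-a=20/3):
  M_1 = Pa(L-x)/L  [x>a] = 6·(40/3)·(20-16)/20 = 16 kN·m
Load 2 — triangular load w₀=13 kN/m (0→w₀ over full span):
  M_2 = w₀Lx/6 - w₀x³/(6L) = 13·20·16/6 - 13·16³/(6·20) = 1248/5 kN·m
Load 3 — uniform load w=-13 kN/m over full span:
  M_3 = wx(L-x)/2 = (-13)·16·(20-16)/2 = -416 kN·m
Load 4 — point force P=15 kN at a=20/3 m (b=L-a=40/3):
  M_4 = Pa(L-x)/L  [x>a] = 15·(20/3)·(20-16)/20 = 20 kN·m
Superposition: M = Σ M_i = -652/5 kN·m ≈ -130.400000 kN·m

M(16) = -652/5 kN·m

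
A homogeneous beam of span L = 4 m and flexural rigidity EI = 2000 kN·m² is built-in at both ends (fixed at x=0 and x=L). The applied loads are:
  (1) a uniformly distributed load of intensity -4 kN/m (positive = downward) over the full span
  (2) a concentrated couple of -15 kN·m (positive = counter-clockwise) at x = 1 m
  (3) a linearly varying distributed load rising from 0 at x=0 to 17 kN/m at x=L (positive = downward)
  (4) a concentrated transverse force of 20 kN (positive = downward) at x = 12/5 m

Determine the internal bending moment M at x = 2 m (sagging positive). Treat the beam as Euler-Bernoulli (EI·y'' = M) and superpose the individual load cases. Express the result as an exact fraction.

M(2) = 263/20 kN·m

Load 1 — uniform load w=-4 kN/m over full span:
  M_1 = wLx/2 - wL²/12 - wx²/2 = (-4)·4·2/2 - (-4)·4²/12 - (-4)·2²/2 = -8/3 kN·m
Load 2 — applied couple M₀=-15 kN·m at a=1 m (b=L-a=3):
  M_2 = R_Ax - M_A - M₀  [x>a] with R_A=-135/32, M_A=45/16 = (-135/32)·2 - (45/16) - (-15) = 15/4 kN·m
Load 3 — triangular load w₀=17 kN/m (0→w₀ over full span):
  M_3 = 3w₀Lx/20 - w₀L²/30 - w₀x³/(6L) = 3·17·4·2/20 - 17·4²/30 - 17·2³/(6·4) = 17/3 kN·m
Load 4 — point force P=20 kN at a=12/5 m (b=L-a=8/5):
  M_4 = Pb²(3a+b)x/L³ - Pab²/L²  [x≤a] = 20·(8/5)²·(3·(12/5)+(8/5))·2/4³ - 20·(12/5)·(8/5)²/4² = 32/5 kN·m
Superposition: M = Σ M_i = 263/20 kN·m ≈ 13.150000 kN·m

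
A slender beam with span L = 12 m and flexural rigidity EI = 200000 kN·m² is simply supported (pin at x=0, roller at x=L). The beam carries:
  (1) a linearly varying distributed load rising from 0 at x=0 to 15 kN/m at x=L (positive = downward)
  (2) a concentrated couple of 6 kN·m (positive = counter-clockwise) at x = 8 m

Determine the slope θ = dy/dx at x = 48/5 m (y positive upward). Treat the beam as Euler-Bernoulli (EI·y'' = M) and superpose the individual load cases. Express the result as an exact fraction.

Load 1 — triangular load w₀=15 kN/m (0→w₀ over full span):
  θ_1 = -w₀(7L⁴-30L²x²+15x⁴)/(360LEI) = -15·(7·12⁴-30·12²·(48/5)²+15·(48/5)⁴)/(360·12·200000) = 6813/3125000 rad
Load 2 — applied couple M₀=6 kN·m at a=8 m (b=L-a=4):
  θ_2 = (M₀x²/(2L)-M₀(x-a)+C₁)/EI  [x>a] with C₁=M₀(3b²-L²)/(6L)=-8 = (6·(48/5)²/(2·12)-6·((48/5)-8)+(-8))/200000 = 17/625000 rad
Superposition: θ = Σ θ_i = 3449/1562500 rad ≈ 0.002207 rad

θ(48/5) = 3449/1562500 rad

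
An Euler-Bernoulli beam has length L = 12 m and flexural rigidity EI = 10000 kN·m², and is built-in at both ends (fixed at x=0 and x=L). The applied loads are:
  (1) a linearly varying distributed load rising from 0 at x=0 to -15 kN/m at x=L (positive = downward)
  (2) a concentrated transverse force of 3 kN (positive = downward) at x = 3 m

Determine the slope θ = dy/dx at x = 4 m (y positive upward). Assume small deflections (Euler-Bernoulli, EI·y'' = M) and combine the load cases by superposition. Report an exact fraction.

Load 1 — triangular load w₀=-15 kN/m (0→w₀ over full span):
  θ_1 = -w₀(2x(L-x)(L-2x)(x+2L)+x²(L-x)²)/(120LEI) = -(-15)·(2·4·(12-4)·(12-2·4)·(4+2·12)+4²·(12-4)²)/(120·12·10000) = 16/1875 rad
Load 2 — point force P=3 kN at a=3 m (b=L-a=9):
  θ_2 = Pa²(L-x)(2bL-(3b+a)(L-x))/(2L³EI)  [x>a] = 3·3²·(12-4)·(2·9·12-(3·9+3)·(12-4))/(2·12³·10000) = -3/20000 rad
Superposition: θ = Σ θ_i = 503/60000 rad ≈ 0.008383 rad

θ(4) = 503/60000 rad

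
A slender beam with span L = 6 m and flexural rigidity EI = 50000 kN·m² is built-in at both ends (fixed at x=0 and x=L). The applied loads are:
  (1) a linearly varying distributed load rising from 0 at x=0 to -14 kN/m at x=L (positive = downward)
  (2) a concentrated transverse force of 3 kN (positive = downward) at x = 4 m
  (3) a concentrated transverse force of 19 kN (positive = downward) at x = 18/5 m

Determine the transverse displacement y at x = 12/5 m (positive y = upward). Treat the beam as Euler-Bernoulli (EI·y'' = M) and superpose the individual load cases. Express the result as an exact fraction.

y(12/5) = 536/9765625 m

Load 1 — triangular load w₀=-14 kN/m (0→w₀ over full span):
  y_1 = -w₀x²(L-x)²(x+2L)/(120LEI) = -(-14)·(12/5)²·(6-(12/5))²·((12/5)+2·6)/(120·6·50000) = 20412/48828125 m
Load 2 — point force P=3 kN at a=4 m (b=L-a=2):
  y_2 = -Pb²x²(3aL-(3a+b)x)/(6L³EI)  [x≤a] = -3·2²·(12/5)²·(3·4·6-(3·4+2)·(12/5))/(6·6³·50000) = -16/390625 m
Load 3 — point force P=19 kN at a=18/5 m (b=L-a=12/5):
  y_3 = -Pb²x²(3aL-(3a+b)x)/(6L³EI)  [x≤a] = -19·(12/5)²·(12/5)²·(3·(18/5)·6-(3·(18/5)+(12/5))·(12/5))/(6·6³·50000) = -15732/48828125 m
Superposition: y = Σ y_i = 536/9765625 m ≈ 0.000055 m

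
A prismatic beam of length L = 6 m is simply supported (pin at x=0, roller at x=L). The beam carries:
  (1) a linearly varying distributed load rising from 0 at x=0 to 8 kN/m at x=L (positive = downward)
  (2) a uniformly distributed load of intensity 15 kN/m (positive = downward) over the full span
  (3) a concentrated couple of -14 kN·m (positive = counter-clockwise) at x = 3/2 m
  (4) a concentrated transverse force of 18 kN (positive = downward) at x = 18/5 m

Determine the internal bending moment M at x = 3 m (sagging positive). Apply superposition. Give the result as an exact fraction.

Load 1 — triangular load w₀=8 kN/m (0→w₀ over full span):
  M_1 = w₀Lx/6 - w₀x³/(6L) = 8·6·3/6 - 8·3³/(6·6) = 18 kN·m
Load 2 — uniform load w=15 kN/m over full span:
  M_2 = wx(L-x)/2 = 15·3·(6-3)/2 = 135/2 kN·m
Load 3 — applied couple M₀=-14 kN·m at a=3/2 m (b=L-a=9/2):
  M_3 = M₀x/L - M₀  [x>a] = (-14)·3/6 - (-14) = 7 kN·m
Load 4 — point force P=18 kN at a=18/5 m (b=L-a=12/5):
  M_4 = Pbx/L  [x≤a] = 18·(12/5)·3/6 = 108/5 kN·m
Superposition: M = Σ M_i = 1141/10 kN·m ≈ 114.100000 kN·m

M(3) = 1141/10 kN·m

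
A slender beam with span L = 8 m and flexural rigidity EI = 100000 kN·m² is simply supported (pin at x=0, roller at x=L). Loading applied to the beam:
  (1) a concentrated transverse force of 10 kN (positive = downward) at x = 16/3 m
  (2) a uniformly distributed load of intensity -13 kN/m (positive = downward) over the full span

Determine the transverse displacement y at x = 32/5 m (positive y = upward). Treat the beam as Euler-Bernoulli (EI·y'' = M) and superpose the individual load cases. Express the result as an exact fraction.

Load 1 — point force P=10 kN at a=16/3 m (b=L-a=8/3):
  y_1 = -Pa(L-x)(2Lx-a²-x²)/(6LEI)  [x>a] = -10·(16/3)·(8-(32/5))·(2·8·(32/5)-(16/3)²-(32/5)²)/(6·8·100000) = -3712/6328125 m
Load 2 — uniform load w=-13 kN/m over full span:
  y_2 = -wx(L³-2Lx²+x³)/(24EI) = -(-13)·(32/5)·(8³-2·8·(32/5)²+(32/5)³)/(24·100000) = 24128/5859375 m
Superposition: y = Σ y_i = 558656/158203125 m ≈ 0.003531 m

y(32/5) = 558656/158203125 m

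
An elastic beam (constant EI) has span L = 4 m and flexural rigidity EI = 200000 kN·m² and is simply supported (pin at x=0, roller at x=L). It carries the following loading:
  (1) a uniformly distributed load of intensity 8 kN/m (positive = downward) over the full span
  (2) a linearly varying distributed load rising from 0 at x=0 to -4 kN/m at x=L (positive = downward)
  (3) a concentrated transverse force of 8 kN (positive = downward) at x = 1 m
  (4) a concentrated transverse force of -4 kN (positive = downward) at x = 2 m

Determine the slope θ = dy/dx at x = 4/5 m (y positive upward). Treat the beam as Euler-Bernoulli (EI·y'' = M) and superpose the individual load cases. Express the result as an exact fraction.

θ(4/5) = -81419/1125000000 rad

Load 1 — uniform load w=8 kN/m over full span:
  θ_1 = -w(L³-6Lx²+4x³)/(24EI) = -8·(4³-6·4·(4/5)²+4·(4/5)³)/(24·200000) = -33/390625 rad
Load 2 — triangular load w₀=-4 kN/m (0→w₀ over full span):
  θ_2 = -w₀(7L⁴-30L²x²+15x⁴)/(360LEI) = -(-4)·(7·4⁴-30·4²·(4/5)²+15·(4/5)⁴)/(360·4·200000) = 364/17578125 rad
Load 3 — point force P=8 kN at a=1 m (b=L-a=3):
  θ_3 = -Pb(L²-b²-3x²)/(6LEI)  [x≤a] = -8·3·(4²-3²-3·(4/5)²)/(6·4·200000) = -127/5000000 rad
Load 4 — point force P=-4 kN at a=2 m (b=L-a=2):
  θ_4 = -Pb(L²-b²-3x²)/(6LEI)  [x≤a] = -(-4)·2·(4²-2²-3·(4/5)²)/(6·4·200000) = 21/1250000 rad
Superposition: θ = Σ θ_i = -81419/1125000000 rad ≈ -0.000072 rad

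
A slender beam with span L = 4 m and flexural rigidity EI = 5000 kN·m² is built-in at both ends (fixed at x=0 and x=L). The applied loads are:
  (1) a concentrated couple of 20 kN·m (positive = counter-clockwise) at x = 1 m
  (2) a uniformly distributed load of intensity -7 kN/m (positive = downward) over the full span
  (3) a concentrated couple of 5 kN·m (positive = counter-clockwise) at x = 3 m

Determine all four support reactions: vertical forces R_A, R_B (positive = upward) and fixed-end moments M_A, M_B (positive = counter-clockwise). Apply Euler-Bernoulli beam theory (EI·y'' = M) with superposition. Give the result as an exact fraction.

R_A = -223/32 kN, M_A = -553/48 kN·m, R_B = -673/32 kN, M_B = 703/48 kN·m

Load 1 — applied couple M₀=20 kN·m at a=1 m (b=L-a=3):
  R_A = 6M₀ab/L³ = 6·20·1·3/4³ = 45/8 kN
  M_A = M₀b(2a-b)/L² = 20·3·(2·1-3)/4² = -15/4 kN·m
  R_B = -6M₀ab/L³ = -6·20·1·3/4³ = -45/8 kN
  M_B = M₀a(2b-a)/L² = 20·1·(2·3-1)/4² = 25/4 kN·m
Load 2 — uniform load w=-7 kN/m over full span:
  R_A = wL/2 = (-7)·4/2 = -14 kN
  M_A = wL²/12 = (-7)·4²/12 = -28/3 kN·m
  R_B = wL/2 = (-7)·4/2 = -14 kN
  M_B = -wL²/12 = -(-7)·4²/12 = 28/3 kN·m
Load 3 — applied couple M₀=5 kN·m at a=3 m (b=L-a=1):
  R_A = 6M₀ab/L³ = 6·5·3·1/4³ = 45/32 kN
  M_A = M₀b(2a-b)/L² = 5·1·(2·3-1)/4² = 25/16 kN·m
  R_B = -6M₀ab/L³ = -6·5·3·1/4³ = -45/32 kN
  M_B = M₀a(2b-a)/L² = 5·3·(2·1-3)/4² = -15/16 kN·m
Superposition: R_A = -223/32 kN, M_A = -553/48 kN·m, R_B = -673/32 kN, M_B = 703/48 kN·m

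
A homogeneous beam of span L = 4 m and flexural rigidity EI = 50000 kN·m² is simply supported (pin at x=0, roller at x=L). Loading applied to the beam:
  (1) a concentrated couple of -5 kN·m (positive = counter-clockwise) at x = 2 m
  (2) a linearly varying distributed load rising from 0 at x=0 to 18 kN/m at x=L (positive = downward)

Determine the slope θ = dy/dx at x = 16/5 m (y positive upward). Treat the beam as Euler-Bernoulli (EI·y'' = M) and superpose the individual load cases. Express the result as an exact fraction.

Load 1 — applied couple M₀=-5 kN·m at a=2 m (b=L-a=2):
  θ_1 = (M₀x²/(2L)-M₀(x-a)+C₁)/EI  [x>a] with C₁=M₀(3b²-L²)/(6L)=5/6 = ((-5)·(16/5)²/(2·4)-(-5)·((16/5)-2)+(5/6))/50000 = 13/1500000 rad
Load 2 — triangular load w₀=18 kN/m (0→w₀ over full span):
  θ_2 = -w₀(7L⁴-30L²x²+15x⁴)/(360LEI) = -18·(7·4⁴-30·4²·(16/5)²+15·(16/5)⁴)/(360·4·50000) = 757/1953125 rad
Superposition: θ = Σ θ_i = 74297/187500000 rad ≈ 0.000396 rad

θ(16/5) = 74297/187500000 rad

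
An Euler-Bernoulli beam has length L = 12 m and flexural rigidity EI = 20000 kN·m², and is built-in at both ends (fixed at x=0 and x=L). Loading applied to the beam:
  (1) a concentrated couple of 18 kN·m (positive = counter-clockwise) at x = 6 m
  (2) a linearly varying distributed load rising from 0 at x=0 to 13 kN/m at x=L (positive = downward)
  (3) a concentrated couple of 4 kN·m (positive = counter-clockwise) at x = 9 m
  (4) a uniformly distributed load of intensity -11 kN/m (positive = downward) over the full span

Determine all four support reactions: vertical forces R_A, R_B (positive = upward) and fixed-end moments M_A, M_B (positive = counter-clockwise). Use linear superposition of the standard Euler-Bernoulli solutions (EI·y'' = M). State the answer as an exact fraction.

Load 1 — applied couple M₀=18 kN·m at a=6 m (b=L-a=6):
  R_A = 6M₀ab/L³ = 6·18·6·6/12³ = 9/4 kN
  M_A = M₀b(2a-b)/L² = 18·6·(2·6-6)/12² = 9/2 kN·m
  R_B = -6M₀ab/L³ = -6·18·6·6/12³ = -9/4 kN
  M_B = M₀a(2b-a)/L² = 18·6·(2·6-6)/12² = 9/2 kN·m
Load 2 — triangular load w₀=13 kN/m (0→w₀ over full span):
  R_A = 3w₀L/20 = 3·13·12/20 = 117/5 kN
  M_A = w₀L²/30 = 13·12²/30 = 312/5 kN·m
  R_B = 7w₀L/20 = 7·13·12/20 = 273/5 kN
  M_B = -w₀L²/20 = -13·12²/20 = -468/5 kN·m
Load 3 — applied couple M₀=4 kN·m at a=9 m (b=L-a=3):
  R_A = 6M₀ab/L³ = 6·4·9·3/12³ = 3/8 kN
  M_A = M₀b(2a-b)/L² = 4·3·(2·9-3)/12² = 5/4 kN·m
  R_B = -6M₀ab/L³ = -6·4·9·3/12³ = -3/8 kN
  M_B = M₀a(2b-a)/L² = 4·9·(2·3-9)/12² = -3/4 kN·m
Load 4 — uniform load w=-11 kN/m over full span:
  R_A = wL/2 = (-11)·12/2 = -66 kN
  M_A = wL²/12 = (-11)·12²/12 = -132 kN·m
  R_B = wL/2 = (-11)·12/2 = -66 kN
  M_B = -wL²/12 = -(-11)·12²/12 = 132 kN·m
Superposition: R_A = -1599/40 kN, M_A = -1277/20 kN·m, R_B = -561/40 kN, M_B = 843/20 kN·m

R_A = -1599/40 kN, M_A = -1277/20 kN·m, R_B = -561/40 kN, M_B = 843/20 kN·m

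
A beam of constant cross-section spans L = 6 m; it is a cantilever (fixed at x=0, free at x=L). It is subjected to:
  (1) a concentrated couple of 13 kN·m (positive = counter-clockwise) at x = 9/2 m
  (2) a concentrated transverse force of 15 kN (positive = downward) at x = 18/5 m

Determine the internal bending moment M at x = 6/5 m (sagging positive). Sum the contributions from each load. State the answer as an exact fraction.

Load 1 — applied couple M₀=13 kN·m at a=9/2 m (b=L-a=3/2):
  M_1 = M₀  [x≤a] = 13 = 13 kN·m
Load 2 — point force P=15 kN at a=18/5 m (b=L-a=12/5):
  M_2 = -P(a-x)  [x≤a] = -15·((18/5)-(6/5)) = -36 kN·m
Superposition: M = Σ M_i = -23 kN·m ≈ -23.000000 kN·m

M(6/5) = -23 kN·m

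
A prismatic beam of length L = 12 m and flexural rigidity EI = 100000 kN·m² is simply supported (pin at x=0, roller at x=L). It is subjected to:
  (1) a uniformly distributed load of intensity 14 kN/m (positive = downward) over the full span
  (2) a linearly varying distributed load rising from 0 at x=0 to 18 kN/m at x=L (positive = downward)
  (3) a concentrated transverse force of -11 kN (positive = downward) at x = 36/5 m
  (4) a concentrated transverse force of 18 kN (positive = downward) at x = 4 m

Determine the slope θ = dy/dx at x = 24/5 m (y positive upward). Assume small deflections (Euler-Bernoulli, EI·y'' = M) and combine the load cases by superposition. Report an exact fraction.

Load 1 — uniform load w=14 kN/m over full span:
  θ_1 = -w(L³-6Lx²+4x³)/(24EI) = -14·(12³-6·12·(24/5)²+4·(24/5)³)/(24·100000) = -2331/781250 rad
Load 2 — triangular load w₀=18 kN/m (0→w₀ over full span):
  θ_2 = -w₀(7L⁴-30L²x²+15x⁴)/(360LEI) = -18·(7·12⁴-30·12²·(24/5)²+15·(24/5)⁴)/(360·12·100000) = -8721/3906250 rad
Load 3 — point force P=-11 kN at a=36/5 m (b=L-a=24/5):
  θ_3 = -Pb(L²-b²-3x²)/(6LEI)  [x≤a] = -(-11)·(24/5)·(12²-(24/5)²-3·(24/5)²)/(6·12·100000) = 297/781250 rad
Load 4 — point force P=18 kN at a=4 m (b=L-a=8):
  θ_4 = -Pa(2L²-6Lx+3x²+a²)/(6LEI)  [x>a] = -18·4·(2·12²-6·12·(24/5)+3·(24/5)²+4²)/(6·12·100000) = -43/156250 rad
Superposition: θ = Σ θ_i = -9983/1953125 rad ≈ -0.005111 rad

θ(24/5) = -9983/1953125 rad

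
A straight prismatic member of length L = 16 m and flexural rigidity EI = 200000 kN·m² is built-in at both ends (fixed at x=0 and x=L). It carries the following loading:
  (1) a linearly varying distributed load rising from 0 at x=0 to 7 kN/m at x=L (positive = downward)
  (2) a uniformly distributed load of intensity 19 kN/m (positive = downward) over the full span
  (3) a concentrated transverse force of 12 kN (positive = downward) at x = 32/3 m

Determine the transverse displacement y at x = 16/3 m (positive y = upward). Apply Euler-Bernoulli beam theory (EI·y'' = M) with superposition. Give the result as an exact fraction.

Load 1 — triangular load w₀=7 kN/m (0→w₀ over full span):
  y_1 = -w₀x²(L-x)²(x+2L)/(120LEI) = -7·(16/3)²·(16-(16/3))²·((16/3)+2·16)/(120·16·200000) = -25088/11390625 m
Load 2 — uniform load w=19 kN/m over full span:
  y_2 = -wx²(L-x)²/(24EI) = -19·(16/3)²·(16-(16/3))²/(24·200000) = -9728/759375 m
Load 3 — point force P=12 kN at a=32/3 m (b=L-a=16/3):
  y_3 = -Pb²x²(3aL-(3a+b)x)/(6L³EI)  [x≤a] = -12·(16/3)²·(16/3)²·(3·(32/3)·16-(3·(32/3)+(16/3))·(16/3))/(6·16³·200000) = -1408/2278125 m
Superposition: y = Σ y_i = -178048/11390625 m ≈ -0.015631 m

y(16/3) = -178048/11390625 m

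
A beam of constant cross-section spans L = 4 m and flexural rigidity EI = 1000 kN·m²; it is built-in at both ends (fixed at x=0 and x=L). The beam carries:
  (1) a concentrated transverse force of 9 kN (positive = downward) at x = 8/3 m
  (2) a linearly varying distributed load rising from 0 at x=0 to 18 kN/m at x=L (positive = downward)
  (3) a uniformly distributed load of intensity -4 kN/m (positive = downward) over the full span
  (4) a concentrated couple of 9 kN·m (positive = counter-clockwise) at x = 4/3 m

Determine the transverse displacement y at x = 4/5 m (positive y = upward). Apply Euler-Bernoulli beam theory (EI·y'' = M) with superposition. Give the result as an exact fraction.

y(4/5) = -25816/17578125 m

Load 1 — point force P=9 kN at a=8/3 m (b=L-a=4/3):
  y_1 = -Pb²x²(3aL-(3a+b)x)/(6L³EI)  [x≤a] = -9·(4/3)²·(4/5)²·(3·(8/3)·4-(3·(8/3)+(4/3))·(4/5))/(6·4³·1000) = -92/140625 m
Load 2 — triangular load w₀=18 kN/m (0→w₀ over full span):
  y_2 = -w₀x²(L-x)²(x+2L)/(120LEI) = -18·(4/5)²·(4-(4/5))²·((4/5)+2·4)/(120·4·1000) = -4224/1953125 m
Load 3 — uniform load w=-4 kN/m over full span:
  y_3 = -wx²(L-x)²/(24EI) = -(-4)·(4/5)²·(4-(4/5))²/(24·1000) = 256/234375 m
Load 4 — applied couple M₀=9 kN·m at a=4/3 m (b=L-a=8/3):
  y_4 = (R_Ax³/6 - M_Ax²/2)/EI  [x≤a] with R_A=3, M_A=0 = (3·(4/5)³/6 - 0·(4/5)²/2)/1000 = 4/15625 m
Superposition: y = Σ y_i = -25816/17578125 m ≈ -0.001469 m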